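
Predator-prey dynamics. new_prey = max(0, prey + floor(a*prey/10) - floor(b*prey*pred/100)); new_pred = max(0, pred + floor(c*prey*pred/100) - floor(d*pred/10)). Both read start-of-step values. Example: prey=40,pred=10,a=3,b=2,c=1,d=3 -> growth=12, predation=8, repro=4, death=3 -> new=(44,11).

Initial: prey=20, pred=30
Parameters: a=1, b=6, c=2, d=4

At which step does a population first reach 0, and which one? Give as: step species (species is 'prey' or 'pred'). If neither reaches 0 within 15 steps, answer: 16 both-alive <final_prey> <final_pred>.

Answer: 1 prey

Derivation:
Step 1: prey: 20+2-36=0; pred: 30+12-12=30
First extinction: prey at step 1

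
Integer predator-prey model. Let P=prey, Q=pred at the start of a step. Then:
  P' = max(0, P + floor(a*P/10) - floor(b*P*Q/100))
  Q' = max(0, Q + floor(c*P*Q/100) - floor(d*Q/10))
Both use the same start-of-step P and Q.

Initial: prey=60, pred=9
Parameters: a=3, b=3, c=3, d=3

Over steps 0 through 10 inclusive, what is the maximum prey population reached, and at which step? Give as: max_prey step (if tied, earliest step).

Step 1: prey: 60+18-16=62; pred: 9+16-2=23
Step 2: prey: 62+18-42=38; pred: 23+42-6=59
Step 3: prey: 38+11-67=0; pred: 59+67-17=109
Step 4: prey: 0+0-0=0; pred: 109+0-32=77
Step 5: prey: 0+0-0=0; pred: 77+0-23=54
Step 6: prey: 0+0-0=0; pred: 54+0-16=38
Step 7: prey: 0+0-0=0; pred: 38+0-11=27
Step 8: prey: 0+0-0=0; pred: 27+0-8=19
Step 9: prey: 0+0-0=0; pred: 19+0-5=14
Step 10: prey: 0+0-0=0; pred: 14+0-4=10
Max prey = 62 at step 1

Answer: 62 1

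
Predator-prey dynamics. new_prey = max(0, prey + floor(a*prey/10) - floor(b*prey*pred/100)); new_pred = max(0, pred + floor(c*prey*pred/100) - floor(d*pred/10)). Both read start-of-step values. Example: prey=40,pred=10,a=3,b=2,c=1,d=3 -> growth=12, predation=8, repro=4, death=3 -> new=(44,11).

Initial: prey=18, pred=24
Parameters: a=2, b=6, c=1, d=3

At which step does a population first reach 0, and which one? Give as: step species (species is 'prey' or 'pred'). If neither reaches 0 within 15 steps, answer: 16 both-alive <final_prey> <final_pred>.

Answer: 1 prey

Derivation:
Step 1: prey: 18+3-25=0; pred: 24+4-7=21
First extinction: prey at step 1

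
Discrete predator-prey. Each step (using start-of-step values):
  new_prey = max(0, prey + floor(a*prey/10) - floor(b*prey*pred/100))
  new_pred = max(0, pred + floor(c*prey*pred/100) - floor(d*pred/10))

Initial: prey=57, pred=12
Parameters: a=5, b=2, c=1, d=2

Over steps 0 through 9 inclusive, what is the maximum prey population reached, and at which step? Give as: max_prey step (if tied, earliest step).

Step 1: prey: 57+28-13=72; pred: 12+6-2=16
Step 2: prey: 72+36-23=85; pred: 16+11-3=24
Step 3: prey: 85+42-40=87; pred: 24+20-4=40
Step 4: prey: 87+43-69=61; pred: 40+34-8=66
Step 5: prey: 61+30-80=11; pred: 66+40-13=93
Step 6: prey: 11+5-20=0; pred: 93+10-18=85
Step 7: prey: 0+0-0=0; pred: 85+0-17=68
Step 8: prey: 0+0-0=0; pred: 68+0-13=55
Step 9: prey: 0+0-0=0; pred: 55+0-11=44
Max prey = 87 at step 3

Answer: 87 3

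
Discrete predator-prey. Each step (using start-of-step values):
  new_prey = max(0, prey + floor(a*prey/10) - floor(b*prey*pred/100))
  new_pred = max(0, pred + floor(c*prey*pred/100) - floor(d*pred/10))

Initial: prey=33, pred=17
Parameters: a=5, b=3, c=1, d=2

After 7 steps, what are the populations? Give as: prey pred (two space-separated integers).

Step 1: prey: 33+16-16=33; pred: 17+5-3=19
Step 2: prey: 33+16-18=31; pred: 19+6-3=22
Step 3: prey: 31+15-20=26; pred: 22+6-4=24
Step 4: prey: 26+13-18=21; pred: 24+6-4=26
Step 5: prey: 21+10-16=15; pred: 26+5-5=26
Step 6: prey: 15+7-11=11; pred: 26+3-5=24
Step 7: prey: 11+5-7=9; pred: 24+2-4=22

Answer: 9 22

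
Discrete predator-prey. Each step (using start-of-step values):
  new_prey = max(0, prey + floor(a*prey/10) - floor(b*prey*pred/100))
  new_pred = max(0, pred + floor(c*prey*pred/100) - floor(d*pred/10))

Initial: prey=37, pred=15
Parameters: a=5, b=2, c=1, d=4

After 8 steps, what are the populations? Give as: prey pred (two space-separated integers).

Step 1: prey: 37+18-11=44; pred: 15+5-6=14
Step 2: prey: 44+22-12=54; pred: 14+6-5=15
Step 3: prey: 54+27-16=65; pred: 15+8-6=17
Step 4: prey: 65+32-22=75; pred: 17+11-6=22
Step 5: prey: 75+37-33=79; pred: 22+16-8=30
Step 6: prey: 79+39-47=71; pred: 30+23-12=41
Step 7: prey: 71+35-58=48; pred: 41+29-16=54
Step 8: prey: 48+24-51=21; pred: 54+25-21=58

Answer: 21 58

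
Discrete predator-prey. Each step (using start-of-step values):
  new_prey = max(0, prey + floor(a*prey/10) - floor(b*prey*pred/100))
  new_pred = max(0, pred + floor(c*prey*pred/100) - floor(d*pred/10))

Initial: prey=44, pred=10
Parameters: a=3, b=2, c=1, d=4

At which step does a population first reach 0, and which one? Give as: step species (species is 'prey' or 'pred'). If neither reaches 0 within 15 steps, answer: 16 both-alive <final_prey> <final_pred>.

Step 1: prey: 44+13-8=49; pred: 10+4-4=10
Step 2: prey: 49+14-9=54; pred: 10+4-4=10
Step 3: prey: 54+16-10=60; pred: 10+5-4=11
Step 4: prey: 60+18-13=65; pred: 11+6-4=13
Step 5: prey: 65+19-16=68; pred: 13+8-5=16
Step 6: prey: 68+20-21=67; pred: 16+10-6=20
Step 7: prey: 67+20-26=61; pred: 20+13-8=25
Step 8: prey: 61+18-30=49; pred: 25+15-10=30
Step 9: prey: 49+14-29=34; pred: 30+14-12=32
Step 10: prey: 34+10-21=23; pred: 32+10-12=30
Step 11: prey: 23+6-13=16; pred: 30+6-12=24
Step 12: prey: 16+4-7=13; pred: 24+3-9=18
Step 13: prey: 13+3-4=12; pred: 18+2-7=13
Step 14: prey: 12+3-3=12; pred: 13+1-5=9
Step 15: prey: 12+3-2=13; pred: 9+1-3=7
No extinction within 15 steps

Answer: 16 both-alive 13 7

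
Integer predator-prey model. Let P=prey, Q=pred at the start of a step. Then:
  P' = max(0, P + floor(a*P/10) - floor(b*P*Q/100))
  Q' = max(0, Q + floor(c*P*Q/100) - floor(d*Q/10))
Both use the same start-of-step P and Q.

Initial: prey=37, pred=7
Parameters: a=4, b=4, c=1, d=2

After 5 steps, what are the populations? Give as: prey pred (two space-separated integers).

Answer: 32 18

Derivation:
Step 1: prey: 37+14-10=41; pred: 7+2-1=8
Step 2: prey: 41+16-13=44; pred: 8+3-1=10
Step 3: prey: 44+17-17=44; pred: 10+4-2=12
Step 4: prey: 44+17-21=40; pred: 12+5-2=15
Step 5: prey: 40+16-24=32; pred: 15+6-3=18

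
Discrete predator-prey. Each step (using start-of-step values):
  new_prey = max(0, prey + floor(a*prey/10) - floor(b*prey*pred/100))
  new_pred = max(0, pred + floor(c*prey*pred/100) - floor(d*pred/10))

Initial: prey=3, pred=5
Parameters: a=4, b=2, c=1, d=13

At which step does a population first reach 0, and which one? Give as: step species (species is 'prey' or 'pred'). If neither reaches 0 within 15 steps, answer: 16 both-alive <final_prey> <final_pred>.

Answer: 1 pred

Derivation:
Step 1: prey: 3+1-0=4; pred: 5+0-6=0
First extinction: pred at step 1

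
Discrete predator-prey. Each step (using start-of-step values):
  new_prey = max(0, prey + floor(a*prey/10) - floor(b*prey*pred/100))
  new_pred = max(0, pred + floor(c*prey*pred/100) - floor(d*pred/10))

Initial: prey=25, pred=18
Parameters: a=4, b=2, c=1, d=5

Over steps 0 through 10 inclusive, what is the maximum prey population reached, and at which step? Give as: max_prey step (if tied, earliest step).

Step 1: prey: 25+10-9=26; pred: 18+4-9=13
Step 2: prey: 26+10-6=30; pred: 13+3-6=10
Step 3: prey: 30+12-6=36; pred: 10+3-5=8
Step 4: prey: 36+14-5=45; pred: 8+2-4=6
Step 5: prey: 45+18-5=58; pred: 6+2-3=5
Step 6: prey: 58+23-5=76; pred: 5+2-2=5
Step 7: prey: 76+30-7=99; pred: 5+3-2=6
Step 8: prey: 99+39-11=127; pred: 6+5-3=8
Step 9: prey: 127+50-20=157; pred: 8+10-4=14
Step 10: prey: 157+62-43=176; pred: 14+21-7=28
Max prey = 176 at step 10

Answer: 176 10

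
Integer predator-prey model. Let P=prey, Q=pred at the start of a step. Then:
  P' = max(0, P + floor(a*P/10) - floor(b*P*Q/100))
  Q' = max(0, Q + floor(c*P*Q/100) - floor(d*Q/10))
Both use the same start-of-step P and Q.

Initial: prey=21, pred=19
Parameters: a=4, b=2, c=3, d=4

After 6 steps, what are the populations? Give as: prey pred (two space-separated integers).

Step 1: prey: 21+8-7=22; pred: 19+11-7=23
Step 2: prey: 22+8-10=20; pred: 23+15-9=29
Step 3: prey: 20+8-11=17; pred: 29+17-11=35
Step 4: prey: 17+6-11=12; pred: 35+17-14=38
Step 5: prey: 12+4-9=7; pred: 38+13-15=36
Step 6: prey: 7+2-5=4; pred: 36+7-14=29

Answer: 4 29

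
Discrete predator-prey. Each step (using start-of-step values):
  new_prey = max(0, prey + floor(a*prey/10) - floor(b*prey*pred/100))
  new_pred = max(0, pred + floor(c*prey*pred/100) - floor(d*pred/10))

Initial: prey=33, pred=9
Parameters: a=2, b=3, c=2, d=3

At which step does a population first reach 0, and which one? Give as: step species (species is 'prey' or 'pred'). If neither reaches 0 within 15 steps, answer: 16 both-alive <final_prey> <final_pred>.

Step 1: prey: 33+6-8=31; pred: 9+5-2=12
Step 2: prey: 31+6-11=26; pred: 12+7-3=16
Step 3: prey: 26+5-12=19; pred: 16+8-4=20
Step 4: prey: 19+3-11=11; pred: 20+7-6=21
Step 5: prey: 11+2-6=7; pred: 21+4-6=19
Step 6: prey: 7+1-3=5; pred: 19+2-5=16
Step 7: prey: 5+1-2=4; pred: 16+1-4=13
Step 8: prey: 4+0-1=3; pred: 13+1-3=11
Step 9: prey: 3+0-0=3; pred: 11+0-3=8
Step 10: prey: 3+0-0=3; pred: 8+0-2=6
Step 11: prey: 3+0-0=3; pred: 6+0-1=5
Step 12: prey: 3+0-0=3; pred: 5+0-1=4
Step 13: prey: 3+0-0=3; pred: 4+0-1=3
Step 14: prey: 3+0-0=3; pred: 3+0-0=3
Steps 15-15: state stable at prey=3, pred=3 (no change)
No extinction within 15 steps

Answer: 16 both-alive 3 3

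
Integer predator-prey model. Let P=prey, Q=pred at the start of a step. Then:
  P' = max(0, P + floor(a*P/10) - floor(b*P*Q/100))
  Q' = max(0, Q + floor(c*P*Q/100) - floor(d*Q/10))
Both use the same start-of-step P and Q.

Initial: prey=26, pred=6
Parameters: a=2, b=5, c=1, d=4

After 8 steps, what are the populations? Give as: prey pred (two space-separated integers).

Answer: 34 2

Derivation:
Step 1: prey: 26+5-7=24; pred: 6+1-2=5
Step 2: prey: 24+4-6=22; pred: 5+1-2=4
Step 3: prey: 22+4-4=22; pred: 4+0-1=3
Step 4: prey: 22+4-3=23; pred: 3+0-1=2
Step 5: prey: 23+4-2=25; pred: 2+0-0=2
Step 6: prey: 25+5-2=28; pred: 2+0-0=2
Step 7: prey: 28+5-2=31; pred: 2+0-0=2
Step 8: prey: 31+6-3=34; pred: 2+0-0=2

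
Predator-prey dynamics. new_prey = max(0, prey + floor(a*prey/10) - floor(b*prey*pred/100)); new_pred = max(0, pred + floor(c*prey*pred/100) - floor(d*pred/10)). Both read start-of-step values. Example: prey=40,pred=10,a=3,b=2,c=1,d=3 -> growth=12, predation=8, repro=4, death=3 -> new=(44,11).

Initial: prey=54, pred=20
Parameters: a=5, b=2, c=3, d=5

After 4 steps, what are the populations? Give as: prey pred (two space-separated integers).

Step 1: prey: 54+27-21=60; pred: 20+32-10=42
Step 2: prey: 60+30-50=40; pred: 42+75-21=96
Step 3: prey: 40+20-76=0; pred: 96+115-48=163
Step 4: prey: 0+0-0=0; pred: 163+0-81=82

Answer: 0 82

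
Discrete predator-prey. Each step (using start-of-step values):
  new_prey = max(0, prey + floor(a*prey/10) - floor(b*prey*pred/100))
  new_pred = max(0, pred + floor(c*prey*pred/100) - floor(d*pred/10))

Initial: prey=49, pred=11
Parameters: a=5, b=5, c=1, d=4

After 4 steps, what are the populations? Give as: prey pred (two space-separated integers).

Answer: 31 12

Derivation:
Step 1: prey: 49+24-26=47; pred: 11+5-4=12
Step 2: prey: 47+23-28=42; pred: 12+5-4=13
Step 3: prey: 42+21-27=36; pred: 13+5-5=13
Step 4: prey: 36+18-23=31; pred: 13+4-5=12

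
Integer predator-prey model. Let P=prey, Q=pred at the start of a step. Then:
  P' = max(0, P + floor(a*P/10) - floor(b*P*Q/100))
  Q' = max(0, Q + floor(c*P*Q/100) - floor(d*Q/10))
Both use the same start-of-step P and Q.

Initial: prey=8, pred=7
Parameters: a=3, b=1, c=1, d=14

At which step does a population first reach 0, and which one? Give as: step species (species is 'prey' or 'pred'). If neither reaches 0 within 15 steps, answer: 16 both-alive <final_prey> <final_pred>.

Step 1: prey: 8+2-0=10; pred: 7+0-9=0
First extinction: pred at step 1

Answer: 1 pred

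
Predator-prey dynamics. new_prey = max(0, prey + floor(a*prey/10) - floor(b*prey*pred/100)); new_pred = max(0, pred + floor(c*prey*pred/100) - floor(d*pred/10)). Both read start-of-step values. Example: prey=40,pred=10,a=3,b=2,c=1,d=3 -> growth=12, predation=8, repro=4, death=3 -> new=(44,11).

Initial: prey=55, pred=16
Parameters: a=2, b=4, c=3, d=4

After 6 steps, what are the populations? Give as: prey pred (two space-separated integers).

Answer: 0 8

Derivation:
Step 1: prey: 55+11-35=31; pred: 16+26-6=36
Step 2: prey: 31+6-44=0; pred: 36+33-14=55
Step 3: prey: 0+0-0=0; pred: 55+0-22=33
Step 4: prey: 0+0-0=0; pred: 33+0-13=20
Step 5: prey: 0+0-0=0; pred: 20+0-8=12
Step 6: prey: 0+0-0=0; pred: 12+0-4=8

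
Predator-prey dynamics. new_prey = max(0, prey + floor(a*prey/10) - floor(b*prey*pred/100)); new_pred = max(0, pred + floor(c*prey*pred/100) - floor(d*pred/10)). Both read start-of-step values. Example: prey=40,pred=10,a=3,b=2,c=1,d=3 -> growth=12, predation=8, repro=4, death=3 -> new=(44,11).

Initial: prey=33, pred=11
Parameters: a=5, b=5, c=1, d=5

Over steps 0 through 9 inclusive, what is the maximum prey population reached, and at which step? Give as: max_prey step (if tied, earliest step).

Step 1: prey: 33+16-18=31; pred: 11+3-5=9
Step 2: prey: 31+15-13=33; pred: 9+2-4=7
Step 3: prey: 33+16-11=38; pred: 7+2-3=6
Step 4: prey: 38+19-11=46; pred: 6+2-3=5
Step 5: prey: 46+23-11=58; pred: 5+2-2=5
Step 6: prey: 58+29-14=73; pred: 5+2-2=5
Step 7: prey: 73+36-18=91; pred: 5+3-2=6
Step 8: prey: 91+45-27=109; pred: 6+5-3=8
Step 9: prey: 109+54-43=120; pred: 8+8-4=12
Max prey = 120 at step 9

Answer: 120 9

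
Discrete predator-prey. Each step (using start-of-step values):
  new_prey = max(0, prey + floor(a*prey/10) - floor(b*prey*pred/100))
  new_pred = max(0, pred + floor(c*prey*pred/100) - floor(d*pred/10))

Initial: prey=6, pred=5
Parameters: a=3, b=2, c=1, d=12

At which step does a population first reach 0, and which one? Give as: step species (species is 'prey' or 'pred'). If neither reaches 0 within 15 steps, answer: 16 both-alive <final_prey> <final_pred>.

Step 1: prey: 6+1-0=7; pred: 5+0-6=0
First extinction: pred at step 1

Answer: 1 pred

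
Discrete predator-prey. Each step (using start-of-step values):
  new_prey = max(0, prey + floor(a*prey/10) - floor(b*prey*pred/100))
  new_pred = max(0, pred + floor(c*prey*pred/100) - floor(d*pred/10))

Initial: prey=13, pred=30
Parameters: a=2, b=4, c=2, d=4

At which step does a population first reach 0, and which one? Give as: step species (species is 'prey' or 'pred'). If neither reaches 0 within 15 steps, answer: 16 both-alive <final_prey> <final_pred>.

Answer: 1 prey

Derivation:
Step 1: prey: 13+2-15=0; pred: 30+7-12=25
First extinction: prey at step 1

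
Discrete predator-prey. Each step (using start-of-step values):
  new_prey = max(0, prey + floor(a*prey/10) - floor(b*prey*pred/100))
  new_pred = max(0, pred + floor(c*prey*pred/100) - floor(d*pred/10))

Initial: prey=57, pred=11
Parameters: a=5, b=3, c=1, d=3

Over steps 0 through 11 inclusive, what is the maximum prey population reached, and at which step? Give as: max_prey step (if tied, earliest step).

Answer: 72 2

Derivation:
Step 1: prey: 57+28-18=67; pred: 11+6-3=14
Step 2: prey: 67+33-28=72; pred: 14+9-4=19
Step 3: prey: 72+36-41=67; pred: 19+13-5=27
Step 4: prey: 67+33-54=46; pred: 27+18-8=37
Step 5: prey: 46+23-51=18; pred: 37+17-11=43
Step 6: prey: 18+9-23=4; pred: 43+7-12=38
Step 7: prey: 4+2-4=2; pred: 38+1-11=28
Step 8: prey: 2+1-1=2; pred: 28+0-8=20
Step 9: prey: 2+1-1=2; pred: 20+0-6=14
Step 10: prey: 2+1-0=3; pred: 14+0-4=10
Step 11: prey: 3+1-0=4; pred: 10+0-3=7
Max prey = 72 at step 2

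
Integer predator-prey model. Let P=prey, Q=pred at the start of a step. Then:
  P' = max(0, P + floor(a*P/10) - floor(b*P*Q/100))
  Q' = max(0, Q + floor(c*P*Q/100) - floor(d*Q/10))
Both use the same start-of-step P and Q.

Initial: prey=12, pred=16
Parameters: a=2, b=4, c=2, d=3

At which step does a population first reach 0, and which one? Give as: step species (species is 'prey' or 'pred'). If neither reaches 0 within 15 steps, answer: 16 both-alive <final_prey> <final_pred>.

Answer: 16 both-alive 2 3

Derivation:
Step 1: prey: 12+2-7=7; pred: 16+3-4=15
Step 2: prey: 7+1-4=4; pred: 15+2-4=13
Step 3: prey: 4+0-2=2; pred: 13+1-3=11
Step 4: prey: 2+0-0=2; pred: 11+0-3=8
Step 5: prey: 2+0-0=2; pred: 8+0-2=6
Step 6: prey: 2+0-0=2; pred: 6+0-1=5
Step 7: prey: 2+0-0=2; pred: 5+0-1=4
Step 8: prey: 2+0-0=2; pred: 4+0-1=3
Step 9: prey: 2+0-0=2; pred: 3+0-0=3
Steps 10-15: state stable at prey=2, pred=3 (no change)
No extinction within 15 steps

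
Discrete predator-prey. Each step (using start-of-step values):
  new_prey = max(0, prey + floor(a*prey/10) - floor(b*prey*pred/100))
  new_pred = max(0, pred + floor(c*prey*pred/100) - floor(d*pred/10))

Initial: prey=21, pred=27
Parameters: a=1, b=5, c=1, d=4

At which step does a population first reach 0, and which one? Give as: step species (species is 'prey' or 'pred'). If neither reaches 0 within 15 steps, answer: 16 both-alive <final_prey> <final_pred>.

Answer: 1 prey

Derivation:
Step 1: prey: 21+2-28=0; pred: 27+5-10=22
First extinction: prey at step 1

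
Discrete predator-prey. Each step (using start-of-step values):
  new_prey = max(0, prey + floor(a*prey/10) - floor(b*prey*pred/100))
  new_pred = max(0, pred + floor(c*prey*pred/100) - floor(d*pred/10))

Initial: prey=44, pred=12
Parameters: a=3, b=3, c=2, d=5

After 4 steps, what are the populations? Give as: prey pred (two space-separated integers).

Answer: 12 24

Derivation:
Step 1: prey: 44+13-15=42; pred: 12+10-6=16
Step 2: prey: 42+12-20=34; pred: 16+13-8=21
Step 3: prey: 34+10-21=23; pred: 21+14-10=25
Step 4: prey: 23+6-17=12; pred: 25+11-12=24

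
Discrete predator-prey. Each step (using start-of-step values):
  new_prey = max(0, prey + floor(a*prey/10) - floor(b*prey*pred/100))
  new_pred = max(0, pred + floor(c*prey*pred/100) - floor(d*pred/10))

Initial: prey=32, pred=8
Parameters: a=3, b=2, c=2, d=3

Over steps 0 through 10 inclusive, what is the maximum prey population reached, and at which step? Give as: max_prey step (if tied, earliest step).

Step 1: prey: 32+9-5=36; pred: 8+5-2=11
Step 2: prey: 36+10-7=39; pred: 11+7-3=15
Step 3: prey: 39+11-11=39; pred: 15+11-4=22
Step 4: prey: 39+11-17=33; pred: 22+17-6=33
Step 5: prey: 33+9-21=21; pred: 33+21-9=45
Step 6: prey: 21+6-18=9; pred: 45+18-13=50
Step 7: prey: 9+2-9=2; pred: 50+9-15=44
Step 8: prey: 2+0-1=1; pred: 44+1-13=32
Step 9: prey: 1+0-0=1; pred: 32+0-9=23
Step 10: prey: 1+0-0=1; pred: 23+0-6=17
Max prey = 39 at step 2

Answer: 39 2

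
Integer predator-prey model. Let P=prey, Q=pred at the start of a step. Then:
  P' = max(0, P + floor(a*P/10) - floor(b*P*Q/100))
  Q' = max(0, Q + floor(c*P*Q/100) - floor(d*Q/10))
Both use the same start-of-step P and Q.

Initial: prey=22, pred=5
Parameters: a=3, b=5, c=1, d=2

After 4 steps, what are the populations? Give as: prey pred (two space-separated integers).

Step 1: prey: 22+6-5=23; pred: 5+1-1=5
Step 2: prey: 23+6-5=24; pred: 5+1-1=5
Step 3: prey: 24+7-6=25; pred: 5+1-1=5
Step 4: prey: 25+7-6=26; pred: 5+1-1=5

Answer: 26 5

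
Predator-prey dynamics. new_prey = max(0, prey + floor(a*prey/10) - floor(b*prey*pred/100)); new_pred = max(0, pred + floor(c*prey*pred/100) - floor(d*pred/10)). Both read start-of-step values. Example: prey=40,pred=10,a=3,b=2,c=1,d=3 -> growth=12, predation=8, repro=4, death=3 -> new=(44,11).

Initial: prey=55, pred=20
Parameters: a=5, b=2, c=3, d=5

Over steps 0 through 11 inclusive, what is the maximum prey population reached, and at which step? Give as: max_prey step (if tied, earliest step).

Step 1: prey: 55+27-22=60; pred: 20+33-10=43
Step 2: prey: 60+30-51=39; pred: 43+77-21=99
Step 3: prey: 39+19-77=0; pred: 99+115-49=165
Step 4: prey: 0+0-0=0; pred: 165+0-82=83
Step 5: prey: 0+0-0=0; pred: 83+0-41=42
Step 6: prey: 0+0-0=0; pred: 42+0-21=21
Step 7: prey: 0+0-0=0; pred: 21+0-10=11
Step 8: prey: 0+0-0=0; pred: 11+0-5=6
Step 9: prey: 0+0-0=0; pred: 6+0-3=3
Step 10: prey: 0+0-0=0; pred: 3+0-1=2
Step 11: prey: 0+0-0=0; pred: 2+0-1=1
Max prey = 60 at step 1

Answer: 60 1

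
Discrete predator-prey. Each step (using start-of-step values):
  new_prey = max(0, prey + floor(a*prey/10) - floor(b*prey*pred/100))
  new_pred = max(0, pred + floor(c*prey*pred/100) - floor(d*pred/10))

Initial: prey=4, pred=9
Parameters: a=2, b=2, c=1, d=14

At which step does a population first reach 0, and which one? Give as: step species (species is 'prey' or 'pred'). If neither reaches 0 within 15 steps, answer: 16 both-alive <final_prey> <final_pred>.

Answer: 1 pred

Derivation:
Step 1: prey: 4+0-0=4; pred: 9+0-12=0
First extinction: pred at step 1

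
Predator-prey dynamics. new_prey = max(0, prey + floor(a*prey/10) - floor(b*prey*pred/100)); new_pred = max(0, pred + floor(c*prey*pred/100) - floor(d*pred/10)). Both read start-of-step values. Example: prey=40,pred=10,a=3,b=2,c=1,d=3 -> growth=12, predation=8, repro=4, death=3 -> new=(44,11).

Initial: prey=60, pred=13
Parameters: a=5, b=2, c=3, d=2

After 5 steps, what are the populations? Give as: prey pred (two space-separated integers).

Step 1: prey: 60+30-15=75; pred: 13+23-2=34
Step 2: prey: 75+37-51=61; pred: 34+76-6=104
Step 3: prey: 61+30-126=0; pred: 104+190-20=274
Step 4: prey: 0+0-0=0; pred: 274+0-54=220
Step 5: prey: 0+0-0=0; pred: 220+0-44=176

Answer: 0 176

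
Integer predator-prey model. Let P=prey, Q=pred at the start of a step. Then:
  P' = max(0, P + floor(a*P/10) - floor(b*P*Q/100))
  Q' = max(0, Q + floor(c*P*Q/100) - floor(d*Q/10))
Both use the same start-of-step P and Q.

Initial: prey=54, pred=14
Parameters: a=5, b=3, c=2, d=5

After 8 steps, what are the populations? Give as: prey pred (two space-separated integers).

Answer: 0 4

Derivation:
Step 1: prey: 54+27-22=59; pred: 14+15-7=22
Step 2: prey: 59+29-38=50; pred: 22+25-11=36
Step 3: prey: 50+25-54=21; pred: 36+36-18=54
Step 4: prey: 21+10-34=0; pred: 54+22-27=49
Step 5: prey: 0+0-0=0; pred: 49+0-24=25
Step 6: prey: 0+0-0=0; pred: 25+0-12=13
Step 7: prey: 0+0-0=0; pred: 13+0-6=7
Step 8: prey: 0+0-0=0; pred: 7+0-3=4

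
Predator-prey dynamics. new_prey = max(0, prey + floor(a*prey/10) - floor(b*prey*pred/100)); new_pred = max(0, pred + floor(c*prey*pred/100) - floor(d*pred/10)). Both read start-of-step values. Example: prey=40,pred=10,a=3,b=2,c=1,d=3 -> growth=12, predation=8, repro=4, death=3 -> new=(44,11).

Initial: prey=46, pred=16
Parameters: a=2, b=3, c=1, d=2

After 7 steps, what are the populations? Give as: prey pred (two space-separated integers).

Answer: 2 12

Derivation:
Step 1: prey: 46+9-22=33; pred: 16+7-3=20
Step 2: prey: 33+6-19=20; pred: 20+6-4=22
Step 3: prey: 20+4-13=11; pred: 22+4-4=22
Step 4: prey: 11+2-7=6; pred: 22+2-4=20
Step 5: prey: 6+1-3=4; pred: 20+1-4=17
Step 6: prey: 4+0-2=2; pred: 17+0-3=14
Step 7: prey: 2+0-0=2; pred: 14+0-2=12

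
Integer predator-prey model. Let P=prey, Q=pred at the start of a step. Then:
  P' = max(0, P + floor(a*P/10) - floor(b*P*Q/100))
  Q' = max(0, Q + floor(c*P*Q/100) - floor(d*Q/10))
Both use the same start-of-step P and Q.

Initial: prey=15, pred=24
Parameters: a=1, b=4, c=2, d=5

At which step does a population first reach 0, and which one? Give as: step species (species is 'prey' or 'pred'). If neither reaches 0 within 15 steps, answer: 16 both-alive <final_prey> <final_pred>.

Step 1: prey: 15+1-14=2; pred: 24+7-12=19
Step 2: prey: 2+0-1=1; pred: 19+0-9=10
Step 3: prey: 1+0-0=1; pred: 10+0-5=5
Step 4: prey: 1+0-0=1; pred: 5+0-2=3
Step 5: prey: 1+0-0=1; pred: 3+0-1=2
Step 6: prey: 1+0-0=1; pred: 2+0-1=1
Step 7: prey: 1+0-0=1; pred: 1+0-0=1
Steps 8-15: state stable at prey=1, pred=1 (no change)
No extinction within 15 steps

Answer: 16 both-alive 1 1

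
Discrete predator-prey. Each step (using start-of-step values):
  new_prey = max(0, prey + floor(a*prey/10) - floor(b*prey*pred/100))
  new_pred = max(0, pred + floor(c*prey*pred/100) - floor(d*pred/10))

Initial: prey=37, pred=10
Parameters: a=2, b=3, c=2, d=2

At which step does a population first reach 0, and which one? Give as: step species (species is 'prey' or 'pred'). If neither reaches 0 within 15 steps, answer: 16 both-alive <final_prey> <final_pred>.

Step 1: prey: 37+7-11=33; pred: 10+7-2=15
Step 2: prey: 33+6-14=25; pred: 15+9-3=21
Step 3: prey: 25+5-15=15; pred: 21+10-4=27
Step 4: prey: 15+3-12=6; pred: 27+8-5=30
Step 5: prey: 6+1-5=2; pred: 30+3-6=27
Step 6: prey: 2+0-1=1; pred: 27+1-5=23
Step 7: prey: 1+0-0=1; pred: 23+0-4=19
Step 8: prey: 1+0-0=1; pred: 19+0-3=16
Step 9: prey: 1+0-0=1; pred: 16+0-3=13
Step 10: prey: 1+0-0=1; pred: 13+0-2=11
Step 11: prey: 1+0-0=1; pred: 11+0-2=9
Step 12: prey: 1+0-0=1; pred: 9+0-1=8
Step 13: prey: 1+0-0=1; pred: 8+0-1=7
Step 14: prey: 1+0-0=1; pred: 7+0-1=6
Step 15: prey: 1+0-0=1; pred: 6+0-1=5
No extinction within 15 steps

Answer: 16 both-alive 1 5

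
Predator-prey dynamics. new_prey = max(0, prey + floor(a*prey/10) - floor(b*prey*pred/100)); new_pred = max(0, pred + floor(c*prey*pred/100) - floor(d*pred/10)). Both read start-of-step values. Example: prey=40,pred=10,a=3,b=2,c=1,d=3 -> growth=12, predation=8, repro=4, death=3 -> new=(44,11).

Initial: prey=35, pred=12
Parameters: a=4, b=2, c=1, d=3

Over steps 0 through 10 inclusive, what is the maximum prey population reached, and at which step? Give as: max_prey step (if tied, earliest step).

Step 1: prey: 35+14-8=41; pred: 12+4-3=13
Step 2: prey: 41+16-10=47; pred: 13+5-3=15
Step 3: prey: 47+18-14=51; pred: 15+7-4=18
Step 4: prey: 51+20-18=53; pred: 18+9-5=22
Step 5: prey: 53+21-23=51; pred: 22+11-6=27
Step 6: prey: 51+20-27=44; pred: 27+13-8=32
Step 7: prey: 44+17-28=33; pred: 32+14-9=37
Step 8: prey: 33+13-24=22; pred: 37+12-11=38
Step 9: prey: 22+8-16=14; pred: 38+8-11=35
Step 10: prey: 14+5-9=10; pred: 35+4-10=29
Max prey = 53 at step 4

Answer: 53 4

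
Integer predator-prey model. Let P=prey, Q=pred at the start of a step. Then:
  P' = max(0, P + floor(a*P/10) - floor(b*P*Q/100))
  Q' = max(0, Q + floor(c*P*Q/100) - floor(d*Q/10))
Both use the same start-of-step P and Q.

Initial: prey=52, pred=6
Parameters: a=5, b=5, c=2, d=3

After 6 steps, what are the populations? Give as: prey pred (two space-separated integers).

Step 1: prey: 52+26-15=63; pred: 6+6-1=11
Step 2: prey: 63+31-34=60; pred: 11+13-3=21
Step 3: prey: 60+30-63=27; pred: 21+25-6=40
Step 4: prey: 27+13-54=0; pred: 40+21-12=49
Step 5: prey: 0+0-0=0; pred: 49+0-14=35
Step 6: prey: 0+0-0=0; pred: 35+0-10=25

Answer: 0 25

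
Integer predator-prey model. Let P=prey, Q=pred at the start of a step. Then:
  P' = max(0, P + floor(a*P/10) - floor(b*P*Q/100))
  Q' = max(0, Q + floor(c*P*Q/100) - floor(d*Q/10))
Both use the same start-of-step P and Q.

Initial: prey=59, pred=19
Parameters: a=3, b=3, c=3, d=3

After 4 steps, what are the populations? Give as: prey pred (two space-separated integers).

Answer: 0 47

Derivation:
Step 1: prey: 59+17-33=43; pred: 19+33-5=47
Step 2: prey: 43+12-60=0; pred: 47+60-14=93
Step 3: prey: 0+0-0=0; pred: 93+0-27=66
Step 4: prey: 0+0-0=0; pred: 66+0-19=47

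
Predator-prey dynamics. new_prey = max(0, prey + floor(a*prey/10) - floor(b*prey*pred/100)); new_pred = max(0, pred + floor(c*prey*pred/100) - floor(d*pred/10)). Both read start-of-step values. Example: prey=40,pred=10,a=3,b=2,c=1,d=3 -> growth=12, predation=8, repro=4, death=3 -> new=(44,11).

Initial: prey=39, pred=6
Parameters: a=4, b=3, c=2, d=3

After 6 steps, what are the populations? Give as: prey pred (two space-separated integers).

Answer: 0 43

Derivation:
Step 1: prey: 39+15-7=47; pred: 6+4-1=9
Step 2: prey: 47+18-12=53; pred: 9+8-2=15
Step 3: prey: 53+21-23=51; pred: 15+15-4=26
Step 4: prey: 51+20-39=32; pred: 26+26-7=45
Step 5: prey: 32+12-43=1; pred: 45+28-13=60
Step 6: prey: 1+0-1=0; pred: 60+1-18=43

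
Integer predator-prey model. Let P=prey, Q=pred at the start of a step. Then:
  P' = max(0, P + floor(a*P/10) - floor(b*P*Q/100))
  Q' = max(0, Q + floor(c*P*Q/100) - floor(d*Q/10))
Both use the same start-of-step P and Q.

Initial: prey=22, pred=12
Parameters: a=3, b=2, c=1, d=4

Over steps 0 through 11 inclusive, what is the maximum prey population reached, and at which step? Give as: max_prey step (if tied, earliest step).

Step 1: prey: 22+6-5=23; pred: 12+2-4=10
Step 2: prey: 23+6-4=25; pred: 10+2-4=8
Step 3: prey: 25+7-4=28; pred: 8+2-3=7
Step 4: prey: 28+8-3=33; pred: 7+1-2=6
Step 5: prey: 33+9-3=39; pred: 6+1-2=5
Step 6: prey: 39+11-3=47; pred: 5+1-2=4
Step 7: prey: 47+14-3=58; pred: 4+1-1=4
Step 8: prey: 58+17-4=71; pred: 4+2-1=5
Step 9: prey: 71+21-7=85; pred: 5+3-2=6
Step 10: prey: 85+25-10=100; pred: 6+5-2=9
Step 11: prey: 100+30-18=112; pred: 9+9-3=15
Max prey = 112 at step 11

Answer: 112 11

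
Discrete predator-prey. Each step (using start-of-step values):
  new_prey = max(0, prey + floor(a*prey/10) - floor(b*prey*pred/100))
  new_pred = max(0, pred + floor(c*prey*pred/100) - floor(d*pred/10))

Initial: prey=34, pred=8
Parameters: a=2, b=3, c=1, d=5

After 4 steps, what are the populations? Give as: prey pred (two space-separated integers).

Answer: 40 3

Derivation:
Step 1: prey: 34+6-8=32; pred: 8+2-4=6
Step 2: prey: 32+6-5=33; pred: 6+1-3=4
Step 3: prey: 33+6-3=36; pred: 4+1-2=3
Step 4: prey: 36+7-3=40; pred: 3+1-1=3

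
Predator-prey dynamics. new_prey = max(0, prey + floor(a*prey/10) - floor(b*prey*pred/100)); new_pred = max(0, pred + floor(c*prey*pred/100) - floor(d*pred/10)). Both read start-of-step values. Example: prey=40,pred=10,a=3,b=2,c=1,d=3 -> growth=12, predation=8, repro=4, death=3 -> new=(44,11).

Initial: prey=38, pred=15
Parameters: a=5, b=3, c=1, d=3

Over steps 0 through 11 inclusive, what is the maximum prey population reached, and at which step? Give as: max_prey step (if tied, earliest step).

Step 1: prey: 38+19-17=40; pred: 15+5-4=16
Step 2: prey: 40+20-19=41; pred: 16+6-4=18
Step 3: prey: 41+20-22=39; pred: 18+7-5=20
Step 4: prey: 39+19-23=35; pred: 20+7-6=21
Step 5: prey: 35+17-22=30; pred: 21+7-6=22
Step 6: prey: 30+15-19=26; pred: 22+6-6=22
Step 7: prey: 26+13-17=22; pred: 22+5-6=21
Step 8: prey: 22+11-13=20; pred: 21+4-6=19
Step 9: prey: 20+10-11=19; pred: 19+3-5=17
Step 10: prey: 19+9-9=19; pred: 17+3-5=15
Step 11: prey: 19+9-8=20; pred: 15+2-4=13
Max prey = 41 at step 2

Answer: 41 2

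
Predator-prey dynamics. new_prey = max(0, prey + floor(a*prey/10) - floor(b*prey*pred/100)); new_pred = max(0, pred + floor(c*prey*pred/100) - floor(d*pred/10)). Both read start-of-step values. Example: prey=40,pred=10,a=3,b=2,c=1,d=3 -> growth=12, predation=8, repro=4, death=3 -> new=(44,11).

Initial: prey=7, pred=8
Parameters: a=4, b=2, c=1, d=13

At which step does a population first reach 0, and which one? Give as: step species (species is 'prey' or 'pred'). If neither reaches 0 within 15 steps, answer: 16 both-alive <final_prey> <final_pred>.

Step 1: prey: 7+2-1=8; pred: 8+0-10=0
First extinction: pred at step 1

Answer: 1 pred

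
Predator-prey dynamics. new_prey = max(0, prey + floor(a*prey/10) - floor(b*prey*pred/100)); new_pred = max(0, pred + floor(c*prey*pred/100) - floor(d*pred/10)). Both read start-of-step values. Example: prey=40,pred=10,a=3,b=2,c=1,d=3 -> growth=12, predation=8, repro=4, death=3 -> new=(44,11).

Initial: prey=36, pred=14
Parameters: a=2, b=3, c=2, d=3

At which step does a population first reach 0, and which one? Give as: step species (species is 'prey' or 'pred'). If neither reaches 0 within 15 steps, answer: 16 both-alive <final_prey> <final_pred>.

Step 1: prey: 36+7-15=28; pred: 14+10-4=20
Step 2: prey: 28+5-16=17; pred: 20+11-6=25
Step 3: prey: 17+3-12=8; pred: 25+8-7=26
Step 4: prey: 8+1-6=3; pred: 26+4-7=23
Step 5: prey: 3+0-2=1; pred: 23+1-6=18
Step 6: prey: 1+0-0=1; pred: 18+0-5=13
Step 7: prey: 1+0-0=1; pred: 13+0-3=10
Step 8: prey: 1+0-0=1; pred: 10+0-3=7
Step 9: prey: 1+0-0=1; pred: 7+0-2=5
Step 10: prey: 1+0-0=1; pred: 5+0-1=4
Step 11: prey: 1+0-0=1; pred: 4+0-1=3
Step 12: prey: 1+0-0=1; pred: 3+0-0=3
Steps 13-15: state stable at prey=1, pred=3 (no change)
No extinction within 15 steps

Answer: 16 both-alive 1 3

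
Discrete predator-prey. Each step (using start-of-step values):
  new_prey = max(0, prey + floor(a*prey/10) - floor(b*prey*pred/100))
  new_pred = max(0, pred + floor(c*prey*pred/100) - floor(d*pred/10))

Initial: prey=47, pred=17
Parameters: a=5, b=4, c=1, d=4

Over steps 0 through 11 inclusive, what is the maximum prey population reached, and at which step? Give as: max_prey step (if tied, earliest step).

Step 1: prey: 47+23-31=39; pred: 17+7-6=18
Step 2: prey: 39+19-28=30; pred: 18+7-7=18
Step 3: prey: 30+15-21=24; pred: 18+5-7=16
Step 4: prey: 24+12-15=21; pred: 16+3-6=13
Step 5: prey: 21+10-10=21; pred: 13+2-5=10
Step 6: prey: 21+10-8=23; pred: 10+2-4=8
Step 7: prey: 23+11-7=27; pred: 8+1-3=6
Step 8: prey: 27+13-6=34; pred: 6+1-2=5
Step 9: prey: 34+17-6=45; pred: 5+1-2=4
Step 10: prey: 45+22-7=60; pred: 4+1-1=4
Step 11: prey: 60+30-9=81; pred: 4+2-1=5
Max prey = 81 at step 11

Answer: 81 11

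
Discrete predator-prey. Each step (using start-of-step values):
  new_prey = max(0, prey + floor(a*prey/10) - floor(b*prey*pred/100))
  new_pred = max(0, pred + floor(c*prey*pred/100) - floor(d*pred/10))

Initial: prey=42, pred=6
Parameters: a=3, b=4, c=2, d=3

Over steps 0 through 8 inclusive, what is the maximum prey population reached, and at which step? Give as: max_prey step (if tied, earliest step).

Answer: 44 1

Derivation:
Step 1: prey: 42+12-10=44; pred: 6+5-1=10
Step 2: prey: 44+13-17=40; pred: 10+8-3=15
Step 3: prey: 40+12-24=28; pred: 15+12-4=23
Step 4: prey: 28+8-25=11; pred: 23+12-6=29
Step 5: prey: 11+3-12=2; pred: 29+6-8=27
Step 6: prey: 2+0-2=0; pred: 27+1-8=20
Step 7: prey: 0+0-0=0; pred: 20+0-6=14
Step 8: prey: 0+0-0=0; pred: 14+0-4=10
Max prey = 44 at step 1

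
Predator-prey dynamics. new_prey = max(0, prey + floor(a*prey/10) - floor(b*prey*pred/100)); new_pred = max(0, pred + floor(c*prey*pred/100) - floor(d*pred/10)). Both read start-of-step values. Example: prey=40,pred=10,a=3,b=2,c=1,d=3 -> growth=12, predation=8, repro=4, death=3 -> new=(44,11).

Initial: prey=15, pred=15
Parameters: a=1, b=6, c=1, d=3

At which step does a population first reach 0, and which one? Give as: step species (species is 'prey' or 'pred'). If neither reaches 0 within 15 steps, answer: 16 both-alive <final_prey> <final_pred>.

Step 1: prey: 15+1-13=3; pred: 15+2-4=13
Step 2: prey: 3+0-2=1; pred: 13+0-3=10
Step 3: prey: 1+0-0=1; pred: 10+0-3=7
Step 4: prey: 1+0-0=1; pred: 7+0-2=5
Step 5: prey: 1+0-0=1; pred: 5+0-1=4
Step 6: prey: 1+0-0=1; pred: 4+0-1=3
Step 7: prey: 1+0-0=1; pred: 3+0-0=3
Steps 8-15: state stable at prey=1, pred=3 (no change)
No extinction within 15 steps

Answer: 16 both-alive 1 3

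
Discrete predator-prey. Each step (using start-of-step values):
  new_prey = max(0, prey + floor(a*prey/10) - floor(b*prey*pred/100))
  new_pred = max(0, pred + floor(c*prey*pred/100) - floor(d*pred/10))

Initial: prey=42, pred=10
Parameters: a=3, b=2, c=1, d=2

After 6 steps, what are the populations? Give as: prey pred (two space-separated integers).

Step 1: prey: 42+12-8=46; pred: 10+4-2=12
Step 2: prey: 46+13-11=48; pred: 12+5-2=15
Step 3: prey: 48+14-14=48; pred: 15+7-3=19
Step 4: prey: 48+14-18=44; pred: 19+9-3=25
Step 5: prey: 44+13-22=35; pred: 25+11-5=31
Step 6: prey: 35+10-21=24; pred: 31+10-6=35

Answer: 24 35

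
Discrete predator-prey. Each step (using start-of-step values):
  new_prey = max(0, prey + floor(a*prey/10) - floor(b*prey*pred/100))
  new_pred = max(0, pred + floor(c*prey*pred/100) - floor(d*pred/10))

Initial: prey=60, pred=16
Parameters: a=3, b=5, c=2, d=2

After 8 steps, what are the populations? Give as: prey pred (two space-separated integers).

Step 1: prey: 60+18-48=30; pred: 16+19-3=32
Step 2: prey: 30+9-48=0; pred: 32+19-6=45
Step 3: prey: 0+0-0=0; pred: 45+0-9=36
Step 4: prey: 0+0-0=0; pred: 36+0-7=29
Step 5: prey: 0+0-0=0; pred: 29+0-5=24
Step 6: prey: 0+0-0=0; pred: 24+0-4=20
Step 7: prey: 0+0-0=0; pred: 20+0-4=16
Step 8: prey: 0+0-0=0; pred: 16+0-3=13

Answer: 0 13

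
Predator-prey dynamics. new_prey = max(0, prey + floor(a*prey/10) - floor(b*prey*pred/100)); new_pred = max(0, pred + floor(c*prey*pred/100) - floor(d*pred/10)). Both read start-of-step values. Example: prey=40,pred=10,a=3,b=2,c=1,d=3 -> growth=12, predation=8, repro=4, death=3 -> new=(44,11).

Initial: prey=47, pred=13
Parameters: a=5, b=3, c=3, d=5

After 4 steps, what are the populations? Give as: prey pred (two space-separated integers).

Step 1: prey: 47+23-18=52; pred: 13+18-6=25
Step 2: prey: 52+26-39=39; pred: 25+39-12=52
Step 3: prey: 39+19-60=0; pred: 52+60-26=86
Step 4: prey: 0+0-0=0; pred: 86+0-43=43

Answer: 0 43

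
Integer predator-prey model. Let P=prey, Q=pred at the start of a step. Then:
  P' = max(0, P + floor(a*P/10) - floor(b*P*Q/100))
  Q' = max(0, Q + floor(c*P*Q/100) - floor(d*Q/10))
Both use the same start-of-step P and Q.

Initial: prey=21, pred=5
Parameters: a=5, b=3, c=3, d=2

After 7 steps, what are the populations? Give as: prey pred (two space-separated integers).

Step 1: prey: 21+10-3=28; pred: 5+3-1=7
Step 2: prey: 28+14-5=37; pred: 7+5-1=11
Step 3: prey: 37+18-12=43; pred: 11+12-2=21
Step 4: prey: 43+21-27=37; pred: 21+27-4=44
Step 5: prey: 37+18-48=7; pred: 44+48-8=84
Step 6: prey: 7+3-17=0; pred: 84+17-16=85
Step 7: prey: 0+0-0=0; pred: 85+0-17=68

Answer: 0 68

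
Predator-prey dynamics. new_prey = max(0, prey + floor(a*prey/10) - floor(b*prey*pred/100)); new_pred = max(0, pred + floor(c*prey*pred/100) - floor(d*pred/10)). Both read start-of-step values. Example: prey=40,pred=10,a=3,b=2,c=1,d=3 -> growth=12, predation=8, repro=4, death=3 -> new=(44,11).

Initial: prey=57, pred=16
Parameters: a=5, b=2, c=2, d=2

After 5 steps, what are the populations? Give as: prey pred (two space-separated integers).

Step 1: prey: 57+28-18=67; pred: 16+18-3=31
Step 2: prey: 67+33-41=59; pred: 31+41-6=66
Step 3: prey: 59+29-77=11; pred: 66+77-13=130
Step 4: prey: 11+5-28=0; pred: 130+28-26=132
Step 5: prey: 0+0-0=0; pred: 132+0-26=106

Answer: 0 106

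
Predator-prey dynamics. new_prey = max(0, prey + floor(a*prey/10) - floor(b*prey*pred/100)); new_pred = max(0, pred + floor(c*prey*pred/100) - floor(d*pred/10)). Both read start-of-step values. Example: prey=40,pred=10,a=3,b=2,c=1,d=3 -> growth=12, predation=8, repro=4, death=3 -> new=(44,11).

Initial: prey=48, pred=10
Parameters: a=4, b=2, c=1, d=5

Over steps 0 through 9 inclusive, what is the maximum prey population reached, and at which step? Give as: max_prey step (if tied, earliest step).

Step 1: prey: 48+19-9=58; pred: 10+4-5=9
Step 2: prey: 58+23-10=71; pred: 9+5-4=10
Step 3: prey: 71+28-14=85; pred: 10+7-5=12
Step 4: prey: 85+34-20=99; pred: 12+10-6=16
Step 5: prey: 99+39-31=107; pred: 16+15-8=23
Step 6: prey: 107+42-49=100; pred: 23+24-11=36
Step 7: prey: 100+40-72=68; pred: 36+36-18=54
Step 8: prey: 68+27-73=22; pred: 54+36-27=63
Step 9: prey: 22+8-27=3; pred: 63+13-31=45
Max prey = 107 at step 5

Answer: 107 5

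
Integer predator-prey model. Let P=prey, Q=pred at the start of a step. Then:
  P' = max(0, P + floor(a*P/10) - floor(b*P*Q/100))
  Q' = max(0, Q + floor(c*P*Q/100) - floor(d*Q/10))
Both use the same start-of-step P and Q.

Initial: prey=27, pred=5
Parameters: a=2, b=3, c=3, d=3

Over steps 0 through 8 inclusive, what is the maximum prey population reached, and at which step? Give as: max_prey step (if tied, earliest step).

Step 1: prey: 27+5-4=28; pred: 5+4-1=8
Step 2: prey: 28+5-6=27; pred: 8+6-2=12
Step 3: prey: 27+5-9=23; pred: 12+9-3=18
Step 4: prey: 23+4-12=15; pred: 18+12-5=25
Step 5: prey: 15+3-11=7; pred: 25+11-7=29
Step 6: prey: 7+1-6=2; pred: 29+6-8=27
Step 7: prey: 2+0-1=1; pred: 27+1-8=20
Step 8: prey: 1+0-0=1; pred: 20+0-6=14
Max prey = 28 at step 1

Answer: 28 1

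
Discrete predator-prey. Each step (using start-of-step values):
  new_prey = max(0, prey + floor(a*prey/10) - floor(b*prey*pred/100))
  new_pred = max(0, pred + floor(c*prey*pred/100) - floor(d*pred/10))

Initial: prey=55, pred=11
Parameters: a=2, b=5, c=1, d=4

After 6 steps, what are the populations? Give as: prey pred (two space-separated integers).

Step 1: prey: 55+11-30=36; pred: 11+6-4=13
Step 2: prey: 36+7-23=20; pred: 13+4-5=12
Step 3: prey: 20+4-12=12; pred: 12+2-4=10
Step 4: prey: 12+2-6=8; pred: 10+1-4=7
Step 5: prey: 8+1-2=7; pred: 7+0-2=5
Step 6: prey: 7+1-1=7; pred: 5+0-2=3

Answer: 7 3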